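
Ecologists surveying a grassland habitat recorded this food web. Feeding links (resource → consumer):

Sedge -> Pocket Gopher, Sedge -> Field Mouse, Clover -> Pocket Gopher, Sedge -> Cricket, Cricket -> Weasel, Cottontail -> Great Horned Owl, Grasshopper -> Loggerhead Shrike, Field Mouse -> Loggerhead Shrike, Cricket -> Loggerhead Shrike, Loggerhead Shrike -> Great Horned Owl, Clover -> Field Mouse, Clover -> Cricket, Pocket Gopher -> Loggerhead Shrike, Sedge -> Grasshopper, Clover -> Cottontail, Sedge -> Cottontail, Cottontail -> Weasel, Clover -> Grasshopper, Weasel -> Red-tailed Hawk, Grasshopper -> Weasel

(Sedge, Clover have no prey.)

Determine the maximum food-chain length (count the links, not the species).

One longest chain: Sedge → Field Mouse → Loggerhead Shrike → Great Horned Owl.
It has 4 species and 3 links.

3 links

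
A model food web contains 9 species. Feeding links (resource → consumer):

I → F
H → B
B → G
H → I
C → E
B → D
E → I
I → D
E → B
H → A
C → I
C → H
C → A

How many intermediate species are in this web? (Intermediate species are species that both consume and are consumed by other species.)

Intermediate species (has both prey and predators): H, E, B, I.
Count: 4.

4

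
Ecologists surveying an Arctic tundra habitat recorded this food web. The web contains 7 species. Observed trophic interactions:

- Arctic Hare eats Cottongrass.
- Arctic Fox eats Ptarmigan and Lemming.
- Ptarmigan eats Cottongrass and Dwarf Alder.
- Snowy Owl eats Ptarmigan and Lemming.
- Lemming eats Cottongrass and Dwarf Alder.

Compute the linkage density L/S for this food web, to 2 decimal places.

There are L = 9 links among S = 7 species.
L/S = 9/7 = 1.2857 ≈ 1.29.

L/S = 1.29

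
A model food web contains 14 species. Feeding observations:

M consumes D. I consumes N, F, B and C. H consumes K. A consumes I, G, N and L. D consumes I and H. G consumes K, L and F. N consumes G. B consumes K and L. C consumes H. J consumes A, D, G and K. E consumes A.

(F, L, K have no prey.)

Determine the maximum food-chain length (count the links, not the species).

One longest chain: F → G → N → I → D → J.
It has 6 species and 5 links.

5 links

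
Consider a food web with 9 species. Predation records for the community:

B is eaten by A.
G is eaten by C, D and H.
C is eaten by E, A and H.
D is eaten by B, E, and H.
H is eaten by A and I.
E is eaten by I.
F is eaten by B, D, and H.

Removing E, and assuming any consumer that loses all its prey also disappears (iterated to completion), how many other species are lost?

Remove E.
Every predator of it retains at least one other prey: I still has H.
No consumer loses all prey, so no secondary extinctions occur.

0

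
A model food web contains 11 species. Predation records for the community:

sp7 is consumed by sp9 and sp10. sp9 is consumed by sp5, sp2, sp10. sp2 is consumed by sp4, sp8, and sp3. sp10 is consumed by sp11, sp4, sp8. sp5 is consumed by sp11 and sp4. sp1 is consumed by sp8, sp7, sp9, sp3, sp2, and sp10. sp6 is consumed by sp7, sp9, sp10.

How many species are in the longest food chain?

One longest chain: sp1 → sp7 → sp9 → sp10 → sp8.
It has 5 species and 4 links.

5 species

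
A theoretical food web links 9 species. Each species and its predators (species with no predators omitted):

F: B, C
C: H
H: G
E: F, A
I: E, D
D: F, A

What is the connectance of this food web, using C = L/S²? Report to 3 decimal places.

The web has S = 9 species and L = 10 feeding links.
C = L / S² = 10 / 81 = 0.1235 ≈ 0.123.

C = 0.123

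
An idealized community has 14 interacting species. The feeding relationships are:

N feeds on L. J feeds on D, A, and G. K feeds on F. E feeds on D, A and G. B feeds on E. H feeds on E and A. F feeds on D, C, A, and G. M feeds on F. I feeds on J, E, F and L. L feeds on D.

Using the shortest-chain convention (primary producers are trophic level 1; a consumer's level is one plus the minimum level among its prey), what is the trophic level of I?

G is a producer → level 1.
F eats G → level 2.
I eats F → level 3.
No prey of I is below level 2, so 3 is the minimum.

Trophic level 3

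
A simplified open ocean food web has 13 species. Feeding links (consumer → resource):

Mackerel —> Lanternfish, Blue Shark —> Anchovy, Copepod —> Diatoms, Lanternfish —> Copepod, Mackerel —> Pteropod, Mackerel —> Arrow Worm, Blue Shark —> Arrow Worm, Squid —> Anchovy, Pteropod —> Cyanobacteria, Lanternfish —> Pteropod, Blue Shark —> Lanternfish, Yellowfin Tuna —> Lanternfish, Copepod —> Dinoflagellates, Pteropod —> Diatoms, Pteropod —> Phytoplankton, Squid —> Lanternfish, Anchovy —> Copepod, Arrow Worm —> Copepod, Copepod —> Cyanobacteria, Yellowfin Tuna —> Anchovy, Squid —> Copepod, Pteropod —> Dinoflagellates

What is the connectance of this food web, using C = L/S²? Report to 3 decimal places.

C = 0.130

The web has S = 13 species and L = 22 feeding links.
C = L / S² = 22 / 169 = 0.1302 ≈ 0.130.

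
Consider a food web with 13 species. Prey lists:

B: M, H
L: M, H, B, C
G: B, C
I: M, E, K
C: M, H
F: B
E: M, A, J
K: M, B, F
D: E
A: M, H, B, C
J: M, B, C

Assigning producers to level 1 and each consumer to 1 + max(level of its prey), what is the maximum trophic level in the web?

Producers (level 1): M, H.
M → B → J → E → D gives D level 5.
No species has a prey at level 5, so no species reaches level 6.

5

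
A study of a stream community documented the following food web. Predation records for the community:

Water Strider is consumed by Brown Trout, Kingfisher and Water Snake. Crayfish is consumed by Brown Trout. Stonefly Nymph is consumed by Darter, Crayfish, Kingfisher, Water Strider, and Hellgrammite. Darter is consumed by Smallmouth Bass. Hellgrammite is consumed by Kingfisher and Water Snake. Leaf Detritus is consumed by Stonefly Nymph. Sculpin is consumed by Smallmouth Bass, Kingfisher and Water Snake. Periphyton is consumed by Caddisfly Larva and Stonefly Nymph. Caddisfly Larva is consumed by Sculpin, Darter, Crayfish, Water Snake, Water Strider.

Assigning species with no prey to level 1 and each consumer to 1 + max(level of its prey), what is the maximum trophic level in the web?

4

Basal resources (level 1): Periphyton, Leaf Detritus.
Periphyton → Caddisfly Larva → Sculpin → Water Snake gives Water Snake level 4.
No species has a prey at level 4, so no species reaches level 5.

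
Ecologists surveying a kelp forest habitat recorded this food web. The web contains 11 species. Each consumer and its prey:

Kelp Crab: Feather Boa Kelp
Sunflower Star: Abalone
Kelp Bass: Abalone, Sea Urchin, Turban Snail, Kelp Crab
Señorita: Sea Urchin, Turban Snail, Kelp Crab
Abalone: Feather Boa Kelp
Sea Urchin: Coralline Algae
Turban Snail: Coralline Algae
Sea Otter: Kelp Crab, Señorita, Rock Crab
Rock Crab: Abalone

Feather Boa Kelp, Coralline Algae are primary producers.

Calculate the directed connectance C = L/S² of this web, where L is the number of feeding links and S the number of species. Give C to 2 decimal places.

The web has S = 11 species and L = 16 feeding links.
C = L / S² = 16 / 121 = 0.1322 ≈ 0.13.

C = 0.13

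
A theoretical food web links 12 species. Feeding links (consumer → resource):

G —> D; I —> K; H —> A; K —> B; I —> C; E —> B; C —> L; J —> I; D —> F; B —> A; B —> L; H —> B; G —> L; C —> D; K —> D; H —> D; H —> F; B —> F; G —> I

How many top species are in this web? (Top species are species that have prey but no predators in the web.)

Top species (has prey, but nothing eats it): H, E, J, G.
Count: 4.

4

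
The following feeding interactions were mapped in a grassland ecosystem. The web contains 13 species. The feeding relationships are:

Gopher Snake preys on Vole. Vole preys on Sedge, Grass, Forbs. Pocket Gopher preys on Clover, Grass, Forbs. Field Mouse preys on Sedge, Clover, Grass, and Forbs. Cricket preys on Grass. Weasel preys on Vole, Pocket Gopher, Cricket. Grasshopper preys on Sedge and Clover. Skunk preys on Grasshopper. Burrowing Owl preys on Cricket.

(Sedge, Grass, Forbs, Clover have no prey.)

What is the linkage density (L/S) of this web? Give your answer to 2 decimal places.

There are L = 19 links among S = 13 species.
L/S = 19/13 = 1.4615 ≈ 1.46.

L/S = 1.46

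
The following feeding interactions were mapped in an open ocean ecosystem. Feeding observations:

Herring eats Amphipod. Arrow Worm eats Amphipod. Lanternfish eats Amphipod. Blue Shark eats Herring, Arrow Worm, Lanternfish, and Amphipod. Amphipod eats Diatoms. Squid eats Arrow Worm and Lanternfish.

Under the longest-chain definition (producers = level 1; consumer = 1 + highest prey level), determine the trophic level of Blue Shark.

Trophic level 4

Diatoms is a producer → level 1.
Amphipod eats Diatoms → level 2.
Arrow Worm eats Amphipod → level 3.
Blue Shark eats Arrow Worm (level 3); other prey at levels: Amphipod 2, Herring 3, Lanternfish 3 → level 4.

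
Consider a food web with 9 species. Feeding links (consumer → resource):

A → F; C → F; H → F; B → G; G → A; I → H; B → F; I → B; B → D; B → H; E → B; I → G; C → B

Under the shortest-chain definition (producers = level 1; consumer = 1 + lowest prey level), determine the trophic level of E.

D is a producer → level 1.
B eats D → level 2.
E eats B → level 3.
No prey of E is below level 2, so 3 is the minimum.

Trophic level 3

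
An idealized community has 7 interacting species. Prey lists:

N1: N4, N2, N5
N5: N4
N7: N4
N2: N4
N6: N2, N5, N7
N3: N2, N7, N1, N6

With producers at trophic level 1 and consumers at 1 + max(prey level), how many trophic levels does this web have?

Producers (level 1): N4.
N4 → N2 → N1 → N3 gives N3 level 4.
No species has a prey at level 4, so no species reaches level 5.

4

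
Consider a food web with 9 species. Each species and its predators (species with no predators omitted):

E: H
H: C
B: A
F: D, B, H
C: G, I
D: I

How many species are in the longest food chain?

One longest chain: E → H → C → G.
It has 4 species and 3 links.

4 species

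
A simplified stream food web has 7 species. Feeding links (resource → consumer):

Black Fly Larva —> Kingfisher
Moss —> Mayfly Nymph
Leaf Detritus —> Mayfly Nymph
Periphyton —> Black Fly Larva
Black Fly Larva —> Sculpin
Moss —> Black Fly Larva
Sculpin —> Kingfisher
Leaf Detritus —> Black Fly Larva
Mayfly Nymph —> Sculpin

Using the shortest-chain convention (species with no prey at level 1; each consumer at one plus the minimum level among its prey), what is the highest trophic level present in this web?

3

Basal resources (level 1): Periphyton, Leaf Detritus, Moss.
Following each consumer down to its lowest-level prey: Periphyton → Black Fly Larva → Kingfisher (levels 1 through 3).
All prey of Kingfisher (Black Fly Larva 2, Sculpin 3) are at level 2 or above, so Kingfisher is at level 1 + 2 = 3.
Every consumer has at least one prey at level 2 or below, so none exceeds level 3.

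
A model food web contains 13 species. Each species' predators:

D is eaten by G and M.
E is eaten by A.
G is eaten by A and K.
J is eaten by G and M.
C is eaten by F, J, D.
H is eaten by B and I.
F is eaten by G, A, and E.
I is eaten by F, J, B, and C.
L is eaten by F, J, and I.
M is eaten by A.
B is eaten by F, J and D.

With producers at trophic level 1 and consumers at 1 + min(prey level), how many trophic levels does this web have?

4

Producers (level 1): L, H.
Following each consumer down to its lowest-level prey: L → J → G → K (levels 1 through 4).
All prey of K (G 3) are at level 3 or above, so K is at level 1 + 3 = 4.
Every consumer has at least one prey at level 3 or below, so none exceeds level 4.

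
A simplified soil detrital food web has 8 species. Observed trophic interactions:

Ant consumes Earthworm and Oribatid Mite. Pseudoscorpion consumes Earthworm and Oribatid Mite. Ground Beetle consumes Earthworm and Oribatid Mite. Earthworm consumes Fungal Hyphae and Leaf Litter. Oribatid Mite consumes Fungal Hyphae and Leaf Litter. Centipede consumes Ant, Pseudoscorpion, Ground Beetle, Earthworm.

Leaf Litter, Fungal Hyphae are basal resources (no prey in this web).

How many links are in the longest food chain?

One longest chain: Leaf Litter → Oribatid Mite → Ground Beetle → Centipede.
It has 4 species and 3 links.

3 links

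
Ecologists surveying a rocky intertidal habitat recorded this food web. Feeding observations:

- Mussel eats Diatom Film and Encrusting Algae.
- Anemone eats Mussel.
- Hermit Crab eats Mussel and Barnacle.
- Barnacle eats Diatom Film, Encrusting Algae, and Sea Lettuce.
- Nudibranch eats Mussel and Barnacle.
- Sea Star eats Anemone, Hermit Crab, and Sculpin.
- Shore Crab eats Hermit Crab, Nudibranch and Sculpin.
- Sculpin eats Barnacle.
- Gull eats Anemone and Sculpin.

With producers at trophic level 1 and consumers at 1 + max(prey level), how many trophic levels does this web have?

4

Producers (level 1): Encrusting Algae, Sea Lettuce, Diatom Film.
Encrusting Algae → Barnacle → Sculpin → Gull gives Gull level 4.
No species has a prey at level 4, so no species reaches level 5.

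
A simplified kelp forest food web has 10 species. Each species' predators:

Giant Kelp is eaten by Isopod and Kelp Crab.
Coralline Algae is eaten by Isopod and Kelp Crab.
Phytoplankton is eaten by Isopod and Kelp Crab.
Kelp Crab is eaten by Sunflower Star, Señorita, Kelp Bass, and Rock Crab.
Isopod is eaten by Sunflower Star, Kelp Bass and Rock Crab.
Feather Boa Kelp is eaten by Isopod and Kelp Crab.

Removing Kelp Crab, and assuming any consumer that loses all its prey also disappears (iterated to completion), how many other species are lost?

Remove Kelp Crab.
Round 1: Señorita (all prey gone) → extinct.
No further losses. Total secondary extinctions: 1.

1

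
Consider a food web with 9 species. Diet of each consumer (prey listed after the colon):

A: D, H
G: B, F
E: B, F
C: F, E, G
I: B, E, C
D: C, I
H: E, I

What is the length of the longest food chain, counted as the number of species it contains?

One longest chain: B → E → C → I → D → A.
It has 6 species and 5 links.

6 species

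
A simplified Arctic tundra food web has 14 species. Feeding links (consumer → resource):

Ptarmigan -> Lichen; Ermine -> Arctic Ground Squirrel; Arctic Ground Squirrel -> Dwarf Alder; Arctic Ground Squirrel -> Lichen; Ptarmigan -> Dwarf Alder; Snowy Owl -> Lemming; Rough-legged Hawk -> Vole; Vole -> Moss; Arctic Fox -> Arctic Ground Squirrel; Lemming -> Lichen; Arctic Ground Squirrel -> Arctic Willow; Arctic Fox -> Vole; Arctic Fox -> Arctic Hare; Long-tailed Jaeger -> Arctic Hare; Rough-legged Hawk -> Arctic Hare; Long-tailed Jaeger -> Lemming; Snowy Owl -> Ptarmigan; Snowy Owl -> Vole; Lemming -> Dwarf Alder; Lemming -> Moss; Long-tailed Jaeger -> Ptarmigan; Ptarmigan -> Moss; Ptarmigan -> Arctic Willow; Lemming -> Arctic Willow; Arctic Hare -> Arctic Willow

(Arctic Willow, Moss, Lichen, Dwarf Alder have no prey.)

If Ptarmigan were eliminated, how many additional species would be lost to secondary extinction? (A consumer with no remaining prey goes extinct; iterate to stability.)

0

Remove Ptarmigan.
Every predator of it retains at least one other prey: Snowy Owl still has Lemming, Vole; Long-tailed Jaeger still has Lemming, Arctic Hare.
No consumer loses all prey, so no secondary extinctions occur.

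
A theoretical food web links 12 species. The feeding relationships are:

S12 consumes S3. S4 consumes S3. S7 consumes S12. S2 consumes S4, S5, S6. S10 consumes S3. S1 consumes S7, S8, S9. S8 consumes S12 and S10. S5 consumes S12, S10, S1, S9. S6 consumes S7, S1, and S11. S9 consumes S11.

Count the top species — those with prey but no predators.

1

Top species (has prey, but nothing eats it): S2.
Count: 1.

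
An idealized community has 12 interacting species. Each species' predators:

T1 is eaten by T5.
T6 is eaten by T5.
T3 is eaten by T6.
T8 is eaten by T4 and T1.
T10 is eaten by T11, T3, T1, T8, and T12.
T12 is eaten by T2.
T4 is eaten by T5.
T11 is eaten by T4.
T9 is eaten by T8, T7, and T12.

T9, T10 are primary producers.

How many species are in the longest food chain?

One longest chain: T10 → T3 → T6 → T5.
It has 4 species and 3 links.

4 species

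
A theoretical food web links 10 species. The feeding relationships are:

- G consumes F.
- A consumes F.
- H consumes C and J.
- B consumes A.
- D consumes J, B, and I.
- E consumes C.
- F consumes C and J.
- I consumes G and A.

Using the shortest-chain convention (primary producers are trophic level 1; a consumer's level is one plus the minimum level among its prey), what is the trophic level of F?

J is a producer → level 1.
F eats J → level 2.

Trophic level 2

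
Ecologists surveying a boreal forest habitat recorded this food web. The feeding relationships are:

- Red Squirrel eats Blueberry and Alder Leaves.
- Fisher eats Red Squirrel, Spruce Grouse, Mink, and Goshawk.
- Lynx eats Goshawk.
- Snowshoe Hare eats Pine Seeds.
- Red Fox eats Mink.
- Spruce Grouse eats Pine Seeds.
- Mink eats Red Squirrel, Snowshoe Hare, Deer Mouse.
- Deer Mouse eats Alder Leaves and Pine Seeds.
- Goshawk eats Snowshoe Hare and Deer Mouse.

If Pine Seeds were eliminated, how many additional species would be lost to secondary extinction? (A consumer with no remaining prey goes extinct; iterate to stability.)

Remove Pine Seeds.
Round 1: Snowshoe Hare (all prey gone), Spruce Grouse (all prey gone) → extinct.
No further losses. Total secondary extinctions: 2.

2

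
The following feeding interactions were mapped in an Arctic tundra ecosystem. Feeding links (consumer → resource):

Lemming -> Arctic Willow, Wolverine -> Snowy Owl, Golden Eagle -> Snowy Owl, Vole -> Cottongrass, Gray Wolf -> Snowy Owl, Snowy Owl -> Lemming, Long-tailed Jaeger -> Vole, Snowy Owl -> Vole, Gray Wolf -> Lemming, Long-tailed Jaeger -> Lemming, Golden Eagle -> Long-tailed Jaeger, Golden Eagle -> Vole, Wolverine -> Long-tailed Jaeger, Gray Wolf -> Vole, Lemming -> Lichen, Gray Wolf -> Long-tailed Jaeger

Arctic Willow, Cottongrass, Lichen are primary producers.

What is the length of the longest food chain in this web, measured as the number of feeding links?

One longest chain: Cottongrass → Vole → Snowy Owl → Gray Wolf.
It has 4 species and 3 links.

3 links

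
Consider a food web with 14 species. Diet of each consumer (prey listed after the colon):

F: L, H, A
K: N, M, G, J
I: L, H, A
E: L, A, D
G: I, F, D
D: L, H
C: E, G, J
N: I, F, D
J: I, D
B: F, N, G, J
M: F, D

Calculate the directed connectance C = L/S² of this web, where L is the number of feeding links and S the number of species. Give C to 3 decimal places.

C = 0.163

The web has S = 14 species and L = 32 feeding links.
C = L / S² = 32 / 196 = 0.1633 ≈ 0.163.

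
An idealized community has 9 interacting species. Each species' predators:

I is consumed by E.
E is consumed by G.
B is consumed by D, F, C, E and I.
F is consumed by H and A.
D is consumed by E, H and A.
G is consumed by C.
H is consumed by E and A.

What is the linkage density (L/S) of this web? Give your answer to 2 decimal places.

There are L = 15 links among S = 9 species.
L/S = 15/9 = 1.6667 ≈ 1.67.

L/S = 1.67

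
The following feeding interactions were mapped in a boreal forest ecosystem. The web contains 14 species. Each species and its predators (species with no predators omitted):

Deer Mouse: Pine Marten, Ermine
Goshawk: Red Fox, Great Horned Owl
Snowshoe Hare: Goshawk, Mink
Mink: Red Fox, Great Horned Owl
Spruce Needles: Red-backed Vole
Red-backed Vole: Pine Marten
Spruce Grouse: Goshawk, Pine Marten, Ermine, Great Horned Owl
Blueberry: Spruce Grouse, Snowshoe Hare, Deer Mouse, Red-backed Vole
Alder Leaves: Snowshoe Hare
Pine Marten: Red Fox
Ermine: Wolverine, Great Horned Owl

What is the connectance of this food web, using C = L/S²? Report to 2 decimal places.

The web has S = 14 species and L = 22 feeding links.
C = L / S² = 22 / 196 = 0.1122 ≈ 0.11.

C = 0.11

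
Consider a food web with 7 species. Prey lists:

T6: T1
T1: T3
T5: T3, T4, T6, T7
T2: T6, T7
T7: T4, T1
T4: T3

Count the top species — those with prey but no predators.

2

Top species (has prey, but nothing eats it): T5, T2.
Count: 2.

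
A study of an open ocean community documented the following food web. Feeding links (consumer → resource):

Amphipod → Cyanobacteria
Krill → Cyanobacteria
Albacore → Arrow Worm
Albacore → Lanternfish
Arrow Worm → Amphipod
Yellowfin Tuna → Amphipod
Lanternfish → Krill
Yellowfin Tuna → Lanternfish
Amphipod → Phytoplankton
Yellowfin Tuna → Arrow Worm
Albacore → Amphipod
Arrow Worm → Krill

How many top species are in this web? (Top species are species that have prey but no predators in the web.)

2

Top species (has prey, but nothing eats it): Albacore, Yellowfin Tuna.
Count: 2.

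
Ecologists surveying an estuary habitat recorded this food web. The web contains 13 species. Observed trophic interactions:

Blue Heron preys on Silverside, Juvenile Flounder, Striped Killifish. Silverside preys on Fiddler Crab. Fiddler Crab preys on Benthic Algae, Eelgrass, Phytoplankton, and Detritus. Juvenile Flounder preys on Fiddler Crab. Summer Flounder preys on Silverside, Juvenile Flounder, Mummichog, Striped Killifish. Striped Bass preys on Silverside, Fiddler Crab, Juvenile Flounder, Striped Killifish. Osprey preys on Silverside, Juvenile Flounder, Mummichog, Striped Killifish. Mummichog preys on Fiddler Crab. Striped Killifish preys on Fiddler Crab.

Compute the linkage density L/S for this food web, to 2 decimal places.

There are L = 23 links among S = 13 species.
L/S = 23/13 = 1.7692 ≈ 1.77.

L/S = 1.77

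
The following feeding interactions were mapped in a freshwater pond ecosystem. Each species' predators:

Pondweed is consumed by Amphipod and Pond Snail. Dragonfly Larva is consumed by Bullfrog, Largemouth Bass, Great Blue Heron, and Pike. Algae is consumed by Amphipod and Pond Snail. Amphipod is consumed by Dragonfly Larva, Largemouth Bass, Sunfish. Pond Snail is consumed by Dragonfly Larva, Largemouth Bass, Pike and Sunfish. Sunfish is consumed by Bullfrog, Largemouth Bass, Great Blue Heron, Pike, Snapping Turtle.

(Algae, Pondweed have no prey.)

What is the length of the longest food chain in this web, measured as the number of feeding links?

One longest chain: Algae → Amphipod → Sunfish → Pike.
It has 4 species and 3 links.

3 links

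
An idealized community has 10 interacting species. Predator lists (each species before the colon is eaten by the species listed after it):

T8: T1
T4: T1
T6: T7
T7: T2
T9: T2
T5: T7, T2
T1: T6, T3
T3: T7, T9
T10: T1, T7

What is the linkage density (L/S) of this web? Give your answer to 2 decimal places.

There are L = 13 links among S = 10 species.
L/S = 13/10 = 1.3000 ≈ 1.30.

L/S = 1.30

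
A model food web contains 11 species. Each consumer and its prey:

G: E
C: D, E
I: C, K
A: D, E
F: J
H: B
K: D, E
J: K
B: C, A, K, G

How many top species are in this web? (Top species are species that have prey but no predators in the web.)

Top species (has prey, but nothing eats it): I, F, H.
Count: 3.

3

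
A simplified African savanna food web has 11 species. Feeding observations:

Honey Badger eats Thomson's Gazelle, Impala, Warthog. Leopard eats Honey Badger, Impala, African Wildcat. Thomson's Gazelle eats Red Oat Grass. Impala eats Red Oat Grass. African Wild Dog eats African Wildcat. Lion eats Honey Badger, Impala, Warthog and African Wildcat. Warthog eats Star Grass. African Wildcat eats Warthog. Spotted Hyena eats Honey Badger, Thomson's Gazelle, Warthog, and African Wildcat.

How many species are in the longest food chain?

4 species

One longest chain: Star Grass → Warthog → African Wildcat → Spotted Hyena.
It has 4 species and 3 links.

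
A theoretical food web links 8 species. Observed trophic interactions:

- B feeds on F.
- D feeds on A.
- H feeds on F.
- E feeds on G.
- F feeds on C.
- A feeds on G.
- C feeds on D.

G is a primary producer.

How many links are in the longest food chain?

One longest chain: G → A → D → C → F → B.
It has 6 species and 5 links.

5 links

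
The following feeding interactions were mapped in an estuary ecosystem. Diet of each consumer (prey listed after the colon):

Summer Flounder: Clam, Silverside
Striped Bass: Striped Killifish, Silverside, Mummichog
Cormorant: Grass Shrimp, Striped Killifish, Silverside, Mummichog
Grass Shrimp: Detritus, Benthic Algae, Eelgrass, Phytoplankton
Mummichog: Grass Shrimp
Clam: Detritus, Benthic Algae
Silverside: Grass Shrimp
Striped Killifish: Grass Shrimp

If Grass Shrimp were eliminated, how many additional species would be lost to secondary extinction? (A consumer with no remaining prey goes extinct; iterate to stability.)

Remove Grass Shrimp.
Round 1: Striped Killifish (all prey gone), Silverside (all prey gone), Mummichog (all prey gone) → extinct.
Round 2: Cormorant (all prey gone), Striped Bass (all prey gone) → extinct.
No further losses. Total secondary extinctions: 5.

5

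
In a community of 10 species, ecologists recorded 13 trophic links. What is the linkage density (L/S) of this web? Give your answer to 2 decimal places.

L/S = 1.30

There are L = 13 links among S = 10 species.
L/S = 13/10 = 1.3000 ≈ 1.30.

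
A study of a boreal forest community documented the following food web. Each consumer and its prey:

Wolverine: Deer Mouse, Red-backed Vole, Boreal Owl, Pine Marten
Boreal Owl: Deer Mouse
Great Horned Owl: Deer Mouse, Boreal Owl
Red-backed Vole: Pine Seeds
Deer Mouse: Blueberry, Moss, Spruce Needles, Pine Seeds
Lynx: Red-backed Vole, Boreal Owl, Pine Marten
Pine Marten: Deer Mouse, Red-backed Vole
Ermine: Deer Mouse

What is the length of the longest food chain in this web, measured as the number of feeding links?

One longest chain: Blueberry → Deer Mouse → Boreal Owl → Wolverine.
It has 4 species and 3 links.

3 links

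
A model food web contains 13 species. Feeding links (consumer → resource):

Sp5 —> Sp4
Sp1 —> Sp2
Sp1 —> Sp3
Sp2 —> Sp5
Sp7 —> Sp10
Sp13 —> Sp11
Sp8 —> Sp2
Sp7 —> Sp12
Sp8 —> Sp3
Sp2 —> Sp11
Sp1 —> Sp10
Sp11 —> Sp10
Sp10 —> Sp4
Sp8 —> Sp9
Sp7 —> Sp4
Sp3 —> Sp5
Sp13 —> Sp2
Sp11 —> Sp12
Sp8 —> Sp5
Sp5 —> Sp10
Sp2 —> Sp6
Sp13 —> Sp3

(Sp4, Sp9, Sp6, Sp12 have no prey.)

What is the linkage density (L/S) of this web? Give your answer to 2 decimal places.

L/S = 1.69

There are L = 22 links among S = 13 species.
L/S = 22/13 = 1.6923 ≈ 1.69.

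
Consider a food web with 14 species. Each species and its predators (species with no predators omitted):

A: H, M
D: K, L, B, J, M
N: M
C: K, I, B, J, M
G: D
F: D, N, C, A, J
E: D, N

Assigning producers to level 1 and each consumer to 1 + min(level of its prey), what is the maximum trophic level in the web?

Producers (level 1): E, F, G.
Following each consumer down to its lowest-level prey: E → D → B (levels 1 through 3).
All prey of B (D 2, C 2) are at level 2 or above, so B is at level 1 + 2 = 3.
Every consumer has at least one prey at level 2 or below, so none exceeds level 3.

3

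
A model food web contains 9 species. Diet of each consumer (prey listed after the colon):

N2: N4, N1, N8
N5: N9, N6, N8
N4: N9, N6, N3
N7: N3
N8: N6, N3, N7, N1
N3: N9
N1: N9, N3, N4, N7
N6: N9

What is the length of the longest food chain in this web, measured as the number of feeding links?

5 links

One longest chain: N9 → N6 → N4 → N1 → N8 → N5.
It has 6 species and 5 links.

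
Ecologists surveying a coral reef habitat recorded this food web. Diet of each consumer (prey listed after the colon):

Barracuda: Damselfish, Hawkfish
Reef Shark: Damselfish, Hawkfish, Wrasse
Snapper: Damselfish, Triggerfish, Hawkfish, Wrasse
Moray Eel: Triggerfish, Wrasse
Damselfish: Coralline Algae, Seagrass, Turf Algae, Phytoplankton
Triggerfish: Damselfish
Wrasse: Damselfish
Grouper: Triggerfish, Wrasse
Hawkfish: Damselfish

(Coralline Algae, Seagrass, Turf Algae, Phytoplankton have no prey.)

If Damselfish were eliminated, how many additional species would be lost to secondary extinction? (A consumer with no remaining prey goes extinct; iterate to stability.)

Remove Damselfish.
Round 1: Triggerfish (all prey gone), Hawkfish (all prey gone), Wrasse (all prey gone) → extinct.
Round 2: Reef Shark (all prey gone), Grouper (all prey gone), Moray Eel (all prey gone), Snapper (all prey gone), Barracuda (all prey gone) → extinct.
No further losses. Total secondary extinctions: 8.

8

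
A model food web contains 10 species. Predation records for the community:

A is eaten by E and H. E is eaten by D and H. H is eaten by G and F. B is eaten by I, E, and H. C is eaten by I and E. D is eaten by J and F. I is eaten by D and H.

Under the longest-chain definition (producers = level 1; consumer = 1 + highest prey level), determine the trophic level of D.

B is a producer → level 1.
I eats B (level 1); other prey at levels: C 1 → level 2.
D eats I (level 2); other prey at levels: E 2 → level 3.

Trophic level 3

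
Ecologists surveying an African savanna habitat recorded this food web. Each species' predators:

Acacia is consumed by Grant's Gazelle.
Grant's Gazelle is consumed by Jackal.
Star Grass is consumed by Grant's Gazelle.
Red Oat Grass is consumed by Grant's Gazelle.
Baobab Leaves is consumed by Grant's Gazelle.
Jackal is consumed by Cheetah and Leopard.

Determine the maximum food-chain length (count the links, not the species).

3 links

One longest chain: Acacia → Grant's Gazelle → Jackal → Cheetah.
It has 4 species and 3 links.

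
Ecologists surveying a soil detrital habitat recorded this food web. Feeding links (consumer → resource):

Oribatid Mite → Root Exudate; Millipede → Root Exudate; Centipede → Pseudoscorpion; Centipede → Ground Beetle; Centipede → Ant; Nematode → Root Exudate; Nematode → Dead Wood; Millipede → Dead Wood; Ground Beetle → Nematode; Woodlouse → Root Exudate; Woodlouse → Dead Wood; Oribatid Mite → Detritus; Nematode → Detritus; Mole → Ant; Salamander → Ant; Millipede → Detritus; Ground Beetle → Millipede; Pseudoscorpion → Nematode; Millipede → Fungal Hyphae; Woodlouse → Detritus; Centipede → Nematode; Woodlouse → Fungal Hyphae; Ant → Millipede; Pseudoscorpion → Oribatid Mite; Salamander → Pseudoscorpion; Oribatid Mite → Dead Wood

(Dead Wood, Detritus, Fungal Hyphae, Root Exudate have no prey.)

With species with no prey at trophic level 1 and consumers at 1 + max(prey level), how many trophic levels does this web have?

4

Basal resources (level 1): Dead Wood, Detritus, Fungal Hyphae, Root Exudate.
Dead Wood → Millipede → Ant → Centipede gives Centipede level 4.
No species has a prey at level 4, so no species reaches level 5.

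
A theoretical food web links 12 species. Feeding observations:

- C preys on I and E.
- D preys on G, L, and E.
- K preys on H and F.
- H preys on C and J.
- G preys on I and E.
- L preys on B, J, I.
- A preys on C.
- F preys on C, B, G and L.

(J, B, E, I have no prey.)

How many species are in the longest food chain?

4 species

One longest chain: J → L → F → K.
It has 4 species and 3 links.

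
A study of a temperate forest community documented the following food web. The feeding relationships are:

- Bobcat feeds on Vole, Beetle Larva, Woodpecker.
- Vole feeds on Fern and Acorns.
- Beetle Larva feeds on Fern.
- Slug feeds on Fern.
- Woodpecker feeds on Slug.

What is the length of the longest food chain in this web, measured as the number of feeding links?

One longest chain: Fern → Slug → Woodpecker → Bobcat.
It has 4 species and 3 links.

3 links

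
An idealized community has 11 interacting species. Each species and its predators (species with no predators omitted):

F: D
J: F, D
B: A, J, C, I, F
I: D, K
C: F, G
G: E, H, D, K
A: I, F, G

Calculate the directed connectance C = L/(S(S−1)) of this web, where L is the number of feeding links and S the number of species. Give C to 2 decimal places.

The web has S = 11 species and L = 19 feeding links.
C = L / (S(S−1)) = 19 / 110 = 0.1727 ≈ 0.17.

C = 0.17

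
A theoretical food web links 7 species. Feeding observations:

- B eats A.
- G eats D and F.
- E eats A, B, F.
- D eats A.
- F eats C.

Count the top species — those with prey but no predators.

Top species (has prey, but nothing eats it): E, G.
Count: 2.

2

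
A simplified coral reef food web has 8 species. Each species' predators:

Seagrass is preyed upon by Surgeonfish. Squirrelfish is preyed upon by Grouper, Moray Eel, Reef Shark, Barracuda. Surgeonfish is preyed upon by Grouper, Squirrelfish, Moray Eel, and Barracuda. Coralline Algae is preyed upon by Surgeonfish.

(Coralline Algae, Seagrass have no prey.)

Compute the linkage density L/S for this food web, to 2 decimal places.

There are L = 10 links among S = 8 species.
L/S = 10/8 = 1.2500 ≈ 1.25.

L/S = 1.25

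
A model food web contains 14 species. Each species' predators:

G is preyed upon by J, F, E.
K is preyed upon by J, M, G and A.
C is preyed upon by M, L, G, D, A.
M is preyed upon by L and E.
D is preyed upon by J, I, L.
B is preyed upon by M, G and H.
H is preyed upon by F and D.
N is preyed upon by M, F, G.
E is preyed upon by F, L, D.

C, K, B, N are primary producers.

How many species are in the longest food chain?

5 species

One longest chain: C → G → E → D → J.
It has 5 species and 4 links.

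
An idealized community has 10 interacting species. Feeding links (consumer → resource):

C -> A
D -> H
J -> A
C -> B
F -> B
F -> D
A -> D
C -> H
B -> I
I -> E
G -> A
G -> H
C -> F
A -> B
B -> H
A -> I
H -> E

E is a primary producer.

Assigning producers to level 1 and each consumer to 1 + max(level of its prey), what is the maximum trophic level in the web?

Producers (level 1): E.
E → H → D → A → J gives J level 5.
No species has a prey at level 5, so no species reaches level 6.

5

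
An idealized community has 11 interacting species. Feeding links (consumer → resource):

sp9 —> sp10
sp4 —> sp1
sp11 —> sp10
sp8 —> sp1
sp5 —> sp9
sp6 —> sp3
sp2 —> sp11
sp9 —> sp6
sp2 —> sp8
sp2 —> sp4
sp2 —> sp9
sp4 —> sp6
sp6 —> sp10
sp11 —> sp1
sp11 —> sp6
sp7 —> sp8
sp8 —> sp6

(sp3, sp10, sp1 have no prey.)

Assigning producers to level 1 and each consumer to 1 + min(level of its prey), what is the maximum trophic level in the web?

Producers (level 1): sp3, sp10, sp1.
Following each consumer down to its lowest-level prey: sp10 → sp9 → sp5 (levels 1 through 3).
All prey of sp5 (sp9 2) are at level 2 or above, so sp5 is at level 1 + 2 = 3.
Every consumer has at least one prey at level 2 or below, so none exceeds level 3.

3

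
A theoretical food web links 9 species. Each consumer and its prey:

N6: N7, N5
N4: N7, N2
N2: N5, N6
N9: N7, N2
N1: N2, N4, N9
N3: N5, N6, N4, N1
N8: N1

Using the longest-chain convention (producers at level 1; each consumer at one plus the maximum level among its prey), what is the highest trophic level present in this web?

Producers (level 1): N7, N5.
N7 → N6 → N2 → N4 → N1 → N3 gives N3 level 6.
No species has a prey at level 6, so no species reaches level 7.

6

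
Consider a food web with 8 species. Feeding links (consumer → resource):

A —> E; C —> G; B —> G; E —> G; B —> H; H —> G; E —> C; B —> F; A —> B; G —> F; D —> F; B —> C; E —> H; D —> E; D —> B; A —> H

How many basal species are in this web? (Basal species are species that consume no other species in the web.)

1

Basal species (no prey listed): F.
Count: 1.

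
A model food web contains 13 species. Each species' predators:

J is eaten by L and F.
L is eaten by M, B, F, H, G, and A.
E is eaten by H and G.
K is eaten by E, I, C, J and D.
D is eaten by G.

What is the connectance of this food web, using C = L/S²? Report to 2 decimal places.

The web has S = 13 species and L = 16 feeding links.
C = L / S² = 16 / 169 = 0.0947 ≈ 0.09.

C = 0.09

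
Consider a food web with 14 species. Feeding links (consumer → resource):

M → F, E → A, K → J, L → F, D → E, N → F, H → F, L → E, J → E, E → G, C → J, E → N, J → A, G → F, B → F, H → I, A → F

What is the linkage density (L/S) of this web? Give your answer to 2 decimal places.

There are L = 17 links among S = 14 species.
L/S = 17/14 = 1.2143 ≈ 1.21.

L/S = 1.21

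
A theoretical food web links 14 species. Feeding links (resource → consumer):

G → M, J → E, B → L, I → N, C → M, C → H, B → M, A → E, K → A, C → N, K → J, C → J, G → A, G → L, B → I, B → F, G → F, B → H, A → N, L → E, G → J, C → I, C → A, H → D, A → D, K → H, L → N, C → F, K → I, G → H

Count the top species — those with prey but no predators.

5

Top species (has prey, but nothing eats it): F, M, D, E, N.
Count: 5.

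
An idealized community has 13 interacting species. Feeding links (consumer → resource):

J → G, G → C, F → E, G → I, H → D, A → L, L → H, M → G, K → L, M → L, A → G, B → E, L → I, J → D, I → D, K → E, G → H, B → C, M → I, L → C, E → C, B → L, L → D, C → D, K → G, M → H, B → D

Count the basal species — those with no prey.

1

Basal species (no prey listed): D.
Count: 1.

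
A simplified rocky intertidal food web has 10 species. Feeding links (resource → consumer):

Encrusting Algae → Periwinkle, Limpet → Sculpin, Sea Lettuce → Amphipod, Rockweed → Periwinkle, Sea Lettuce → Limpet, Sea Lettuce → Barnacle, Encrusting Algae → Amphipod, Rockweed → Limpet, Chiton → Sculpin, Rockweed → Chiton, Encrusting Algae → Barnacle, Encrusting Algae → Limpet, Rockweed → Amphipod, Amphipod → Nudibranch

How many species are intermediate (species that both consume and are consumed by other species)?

3

Intermediate species (has both prey and predators): Chiton, Limpet, Amphipod.
Count: 3.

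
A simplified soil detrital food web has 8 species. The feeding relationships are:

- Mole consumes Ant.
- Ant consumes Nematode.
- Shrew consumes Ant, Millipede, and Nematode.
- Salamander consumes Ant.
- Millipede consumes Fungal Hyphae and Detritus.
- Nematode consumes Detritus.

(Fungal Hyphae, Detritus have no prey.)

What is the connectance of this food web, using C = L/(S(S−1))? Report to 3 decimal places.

C = 0.161

The web has S = 8 species and L = 9 feeding links.
C = L / (S(S−1)) = 9 / 56 = 0.1607 ≈ 0.161.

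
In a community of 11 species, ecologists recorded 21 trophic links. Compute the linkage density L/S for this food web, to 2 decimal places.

L/S = 1.91

There are L = 21 links among S = 11 species.
L/S = 21/11 = 1.9091 ≈ 1.91.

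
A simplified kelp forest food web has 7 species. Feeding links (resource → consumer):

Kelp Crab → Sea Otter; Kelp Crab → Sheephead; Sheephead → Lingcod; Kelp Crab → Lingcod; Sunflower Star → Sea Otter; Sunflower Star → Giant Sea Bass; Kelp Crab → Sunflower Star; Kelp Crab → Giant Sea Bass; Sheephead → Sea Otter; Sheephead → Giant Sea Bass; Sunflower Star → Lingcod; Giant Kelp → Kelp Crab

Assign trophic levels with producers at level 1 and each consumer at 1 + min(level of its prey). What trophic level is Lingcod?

Trophic level 3

Giant Kelp is a producer → level 1.
Kelp Crab eats Giant Kelp → level 2.
Lingcod eats Kelp Crab → level 3.
No prey of Lingcod is below level 2, so 3 is the minimum.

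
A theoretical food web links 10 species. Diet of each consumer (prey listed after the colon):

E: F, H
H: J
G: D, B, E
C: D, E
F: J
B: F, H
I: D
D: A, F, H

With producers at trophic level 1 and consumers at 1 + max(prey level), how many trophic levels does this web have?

Producers (level 1): J, A.
J → F → D → G gives G level 4.
No species has a prey at level 4, so no species reaches level 5.

4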